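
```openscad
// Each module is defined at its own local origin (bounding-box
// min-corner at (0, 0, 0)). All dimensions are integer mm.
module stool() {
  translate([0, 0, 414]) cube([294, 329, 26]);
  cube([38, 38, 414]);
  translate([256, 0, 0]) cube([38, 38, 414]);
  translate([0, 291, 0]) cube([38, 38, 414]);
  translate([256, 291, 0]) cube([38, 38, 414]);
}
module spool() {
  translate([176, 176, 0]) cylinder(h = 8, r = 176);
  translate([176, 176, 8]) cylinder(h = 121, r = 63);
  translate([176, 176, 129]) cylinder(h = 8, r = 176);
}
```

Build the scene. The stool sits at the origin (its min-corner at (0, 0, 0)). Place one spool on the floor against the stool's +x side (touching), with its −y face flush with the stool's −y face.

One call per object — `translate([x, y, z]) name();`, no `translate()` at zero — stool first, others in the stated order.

stool();
translate([294, 0, 0]) spool();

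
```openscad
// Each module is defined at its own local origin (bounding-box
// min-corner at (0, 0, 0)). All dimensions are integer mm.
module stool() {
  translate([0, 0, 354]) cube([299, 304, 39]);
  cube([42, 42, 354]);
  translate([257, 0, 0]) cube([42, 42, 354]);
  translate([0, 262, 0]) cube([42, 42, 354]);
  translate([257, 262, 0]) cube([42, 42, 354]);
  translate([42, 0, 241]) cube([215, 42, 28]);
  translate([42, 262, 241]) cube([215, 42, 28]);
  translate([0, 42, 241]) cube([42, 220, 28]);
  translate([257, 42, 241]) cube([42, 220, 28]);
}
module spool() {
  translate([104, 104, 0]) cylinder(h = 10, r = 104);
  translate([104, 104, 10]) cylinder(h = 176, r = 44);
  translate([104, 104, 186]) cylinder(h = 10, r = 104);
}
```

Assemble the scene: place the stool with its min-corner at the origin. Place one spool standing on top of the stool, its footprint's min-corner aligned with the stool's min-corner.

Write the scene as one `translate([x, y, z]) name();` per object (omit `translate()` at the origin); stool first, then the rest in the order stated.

stool();
translate([0, 0, 393]) spool();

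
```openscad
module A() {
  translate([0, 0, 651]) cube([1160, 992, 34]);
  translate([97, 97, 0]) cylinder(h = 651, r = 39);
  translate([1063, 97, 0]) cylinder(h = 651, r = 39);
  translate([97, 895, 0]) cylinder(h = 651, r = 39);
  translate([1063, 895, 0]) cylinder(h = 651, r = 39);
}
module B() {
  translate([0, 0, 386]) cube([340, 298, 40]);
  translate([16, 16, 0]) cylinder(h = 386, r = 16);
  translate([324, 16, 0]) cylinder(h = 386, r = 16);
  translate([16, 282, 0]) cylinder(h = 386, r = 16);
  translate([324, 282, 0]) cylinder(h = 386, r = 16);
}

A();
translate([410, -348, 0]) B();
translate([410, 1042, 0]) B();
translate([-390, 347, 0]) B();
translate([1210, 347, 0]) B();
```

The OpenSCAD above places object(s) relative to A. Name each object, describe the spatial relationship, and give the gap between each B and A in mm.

A is a table. B is a stool. Four stools sit around the table at the −y, +y, −x, +x sides. The gap between each stool and the table is 50 mm.

Each stool's nearest face is 50 mm from the table's bounding box.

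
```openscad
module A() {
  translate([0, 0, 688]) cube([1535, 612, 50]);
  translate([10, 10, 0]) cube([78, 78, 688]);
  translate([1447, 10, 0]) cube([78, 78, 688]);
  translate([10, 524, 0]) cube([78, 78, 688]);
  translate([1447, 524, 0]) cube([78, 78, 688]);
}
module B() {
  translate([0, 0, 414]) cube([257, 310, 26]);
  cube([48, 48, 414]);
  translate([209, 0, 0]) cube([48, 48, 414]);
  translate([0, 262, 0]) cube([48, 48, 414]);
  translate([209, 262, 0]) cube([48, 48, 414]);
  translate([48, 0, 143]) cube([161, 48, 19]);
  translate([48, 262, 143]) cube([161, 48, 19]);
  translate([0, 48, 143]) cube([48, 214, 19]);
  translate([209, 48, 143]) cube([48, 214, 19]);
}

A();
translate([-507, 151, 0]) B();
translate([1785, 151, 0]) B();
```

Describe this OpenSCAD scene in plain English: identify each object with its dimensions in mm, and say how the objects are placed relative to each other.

A is a rectangular dining table. The top is 1535×612×50 mm with its upper surface at z = 738 mm. It stands on four 78×78 mm square legs, each inset 10 mm from the nearest pair of top edges, running from the floor to the underside of the top.

B is a four-legged stool. The seat is a 257×310×26 mm slab whose top surface is at z = 440 mm; four square legs, each 48×48 mm in cross-section, run from the floor (z = 0) to the underside of the seat, each flush with a corner of the seat. Four stretchers, 48 mm wide and 19 mm tall, connect adjacent legs with their undersides at z = 143 mm, each running between the inner faces of the legs it joins and aligned with the legs' outer faces on the other axis.

Two stools sit around the table at the −x, +x sides.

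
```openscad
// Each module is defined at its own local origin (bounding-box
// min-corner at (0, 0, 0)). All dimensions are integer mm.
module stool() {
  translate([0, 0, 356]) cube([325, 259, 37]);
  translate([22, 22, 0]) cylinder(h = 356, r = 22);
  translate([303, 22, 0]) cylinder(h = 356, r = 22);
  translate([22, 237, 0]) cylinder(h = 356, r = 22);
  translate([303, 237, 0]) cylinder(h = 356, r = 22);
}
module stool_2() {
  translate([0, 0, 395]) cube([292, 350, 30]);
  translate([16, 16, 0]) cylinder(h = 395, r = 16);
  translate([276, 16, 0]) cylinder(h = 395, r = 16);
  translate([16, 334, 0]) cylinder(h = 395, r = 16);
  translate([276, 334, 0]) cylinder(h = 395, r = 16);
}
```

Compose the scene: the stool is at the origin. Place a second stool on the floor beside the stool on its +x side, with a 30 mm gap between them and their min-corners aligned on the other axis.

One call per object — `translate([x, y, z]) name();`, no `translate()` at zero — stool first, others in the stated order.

stool();
translate([355, 0, 0]) stool_2();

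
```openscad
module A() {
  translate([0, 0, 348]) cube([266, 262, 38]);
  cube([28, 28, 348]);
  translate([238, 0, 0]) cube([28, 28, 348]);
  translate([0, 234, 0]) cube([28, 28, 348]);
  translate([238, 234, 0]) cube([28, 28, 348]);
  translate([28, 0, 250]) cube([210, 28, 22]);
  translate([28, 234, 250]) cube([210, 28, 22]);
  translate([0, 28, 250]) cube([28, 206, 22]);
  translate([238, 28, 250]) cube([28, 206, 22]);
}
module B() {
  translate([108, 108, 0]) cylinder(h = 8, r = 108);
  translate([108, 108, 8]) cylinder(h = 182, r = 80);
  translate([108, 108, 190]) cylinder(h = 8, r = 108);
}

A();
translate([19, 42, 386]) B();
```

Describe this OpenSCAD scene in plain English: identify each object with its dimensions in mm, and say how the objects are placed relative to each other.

A is a simple wooden stool: a rectangular seat 266 mm (x) by 262 mm (y), 38 mm thick, top face at z = 386 mm, on four square legs, each 28×28 mm in cross-section. The legs rest on z = 0, each flush with a corner of the seat. Four stretchers, 28 mm wide and 22 mm tall, connect adjacent legs with their undersides at z = 250 mm, each running between the inner faces of the legs it joins and aligned with the legs' outer faces on the other axis.

B is a spool: two coaxial disc flanges of radius 108 mm and thickness 8 mm, joined by a core cylinder of radius 80 mm and height 182 mm. The lower flange rests on z = 0 and the three cylinders share a vertical axis.

The spool is on top of the stool.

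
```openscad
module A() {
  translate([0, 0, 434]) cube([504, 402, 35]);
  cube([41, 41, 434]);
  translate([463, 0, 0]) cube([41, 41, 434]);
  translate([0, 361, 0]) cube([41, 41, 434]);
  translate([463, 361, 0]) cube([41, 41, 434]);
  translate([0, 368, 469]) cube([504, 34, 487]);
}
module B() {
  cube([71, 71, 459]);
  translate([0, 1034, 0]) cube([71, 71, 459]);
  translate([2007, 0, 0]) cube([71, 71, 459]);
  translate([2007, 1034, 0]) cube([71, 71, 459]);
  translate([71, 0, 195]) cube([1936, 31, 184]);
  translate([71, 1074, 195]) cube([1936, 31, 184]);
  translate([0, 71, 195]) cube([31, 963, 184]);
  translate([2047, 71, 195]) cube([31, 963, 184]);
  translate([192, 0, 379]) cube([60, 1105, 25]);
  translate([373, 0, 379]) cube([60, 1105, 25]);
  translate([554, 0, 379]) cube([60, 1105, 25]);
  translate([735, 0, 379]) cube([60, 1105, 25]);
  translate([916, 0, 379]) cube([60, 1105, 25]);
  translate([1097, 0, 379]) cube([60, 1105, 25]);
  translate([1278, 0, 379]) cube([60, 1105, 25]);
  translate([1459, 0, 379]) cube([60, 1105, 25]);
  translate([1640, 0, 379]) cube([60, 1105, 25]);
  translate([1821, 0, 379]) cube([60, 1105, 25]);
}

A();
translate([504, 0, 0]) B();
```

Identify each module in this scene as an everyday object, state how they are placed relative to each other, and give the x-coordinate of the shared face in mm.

The chair's +x face and the bed frame's −x face are both at x = 504 mm.

A is a chair. B is a bed frame. The bed frame is against the chair's +x side, with their −y faces flush. The x-coordinate of the shared face is 504 mm.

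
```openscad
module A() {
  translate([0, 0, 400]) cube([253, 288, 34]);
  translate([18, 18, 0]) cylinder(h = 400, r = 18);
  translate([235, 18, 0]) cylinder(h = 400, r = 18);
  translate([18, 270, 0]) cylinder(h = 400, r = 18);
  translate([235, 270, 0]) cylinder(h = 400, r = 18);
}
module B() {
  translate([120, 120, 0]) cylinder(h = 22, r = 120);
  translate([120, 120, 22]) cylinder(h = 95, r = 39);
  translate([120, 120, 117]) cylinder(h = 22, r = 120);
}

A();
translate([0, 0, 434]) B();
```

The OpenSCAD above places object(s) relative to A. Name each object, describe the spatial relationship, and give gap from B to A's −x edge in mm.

A is a stool. B is a spool. The spool is on top of the stool. The gap from the spool to the stool's −x edge is 0 mm.

The spool's min-x is at 0; the stool's min-x is 0; gap = 0 mm.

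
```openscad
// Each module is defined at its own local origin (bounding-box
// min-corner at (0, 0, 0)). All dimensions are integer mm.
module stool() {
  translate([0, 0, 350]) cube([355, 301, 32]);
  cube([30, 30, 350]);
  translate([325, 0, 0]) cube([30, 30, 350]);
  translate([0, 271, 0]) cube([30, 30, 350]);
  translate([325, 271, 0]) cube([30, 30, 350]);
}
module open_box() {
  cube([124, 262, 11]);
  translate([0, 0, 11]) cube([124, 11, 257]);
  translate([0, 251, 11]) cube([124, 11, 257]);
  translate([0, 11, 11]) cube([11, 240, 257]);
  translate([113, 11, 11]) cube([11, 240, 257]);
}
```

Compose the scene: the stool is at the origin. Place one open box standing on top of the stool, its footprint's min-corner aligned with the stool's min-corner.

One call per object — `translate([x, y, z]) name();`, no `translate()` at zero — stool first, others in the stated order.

stool();
translate([0, 0, 382]) open_box();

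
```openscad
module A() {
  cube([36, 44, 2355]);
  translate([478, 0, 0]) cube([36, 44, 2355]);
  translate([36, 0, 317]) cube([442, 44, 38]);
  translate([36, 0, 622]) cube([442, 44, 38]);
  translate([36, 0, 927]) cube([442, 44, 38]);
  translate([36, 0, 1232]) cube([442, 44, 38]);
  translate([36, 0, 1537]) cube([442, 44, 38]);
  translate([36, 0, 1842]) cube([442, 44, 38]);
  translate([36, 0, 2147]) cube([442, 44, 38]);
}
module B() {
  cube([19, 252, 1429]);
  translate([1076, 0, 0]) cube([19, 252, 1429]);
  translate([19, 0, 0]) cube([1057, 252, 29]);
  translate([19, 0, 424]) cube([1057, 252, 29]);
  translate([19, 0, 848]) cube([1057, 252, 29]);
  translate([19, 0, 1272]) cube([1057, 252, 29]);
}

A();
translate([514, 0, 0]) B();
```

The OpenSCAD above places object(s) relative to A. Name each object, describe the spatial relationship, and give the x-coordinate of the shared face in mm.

A is a ladder. B is a bookshelf. The bookshelf is against the ladder's +x side, with their −y faces flush. The x-coordinate of the shared face is 514 mm.

The ladder's +x face and the bookshelf's −x face are both at x = 514 mm.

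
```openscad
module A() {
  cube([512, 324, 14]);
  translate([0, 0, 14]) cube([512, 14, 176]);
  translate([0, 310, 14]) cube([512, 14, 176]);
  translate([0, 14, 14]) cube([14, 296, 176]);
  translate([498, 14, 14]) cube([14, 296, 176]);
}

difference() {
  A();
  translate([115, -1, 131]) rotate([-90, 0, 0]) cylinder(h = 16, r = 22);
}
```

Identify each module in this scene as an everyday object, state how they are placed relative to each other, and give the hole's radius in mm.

The subtracted cylinder has r = 22 mm.

A is an open box. The open box has a circular hole through its front wall. The hole's radius is 22 mm.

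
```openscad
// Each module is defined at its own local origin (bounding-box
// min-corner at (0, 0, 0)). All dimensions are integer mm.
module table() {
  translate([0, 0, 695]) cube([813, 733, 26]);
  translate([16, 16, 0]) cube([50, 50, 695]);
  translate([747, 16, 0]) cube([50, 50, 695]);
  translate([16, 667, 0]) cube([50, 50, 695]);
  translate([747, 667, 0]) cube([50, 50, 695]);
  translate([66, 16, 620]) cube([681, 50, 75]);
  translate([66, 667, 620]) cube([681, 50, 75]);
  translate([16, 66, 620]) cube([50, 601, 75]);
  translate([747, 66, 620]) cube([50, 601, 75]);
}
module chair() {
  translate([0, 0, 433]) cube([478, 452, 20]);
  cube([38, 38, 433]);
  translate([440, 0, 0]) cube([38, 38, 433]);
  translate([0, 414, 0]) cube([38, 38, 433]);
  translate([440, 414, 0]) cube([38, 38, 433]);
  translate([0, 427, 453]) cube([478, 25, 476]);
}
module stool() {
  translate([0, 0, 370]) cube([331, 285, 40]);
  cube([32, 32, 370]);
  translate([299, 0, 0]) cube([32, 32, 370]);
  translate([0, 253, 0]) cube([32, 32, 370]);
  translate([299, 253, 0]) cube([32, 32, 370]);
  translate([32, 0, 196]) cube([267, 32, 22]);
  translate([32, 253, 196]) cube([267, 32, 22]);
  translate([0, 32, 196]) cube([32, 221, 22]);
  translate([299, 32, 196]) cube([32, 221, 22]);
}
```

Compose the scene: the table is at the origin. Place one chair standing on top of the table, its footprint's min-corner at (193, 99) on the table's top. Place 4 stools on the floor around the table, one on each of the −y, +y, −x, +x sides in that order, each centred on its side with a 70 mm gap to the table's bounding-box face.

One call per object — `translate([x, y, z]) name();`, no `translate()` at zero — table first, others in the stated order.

table();
translate([193, 99, 721]) chair();
translate([241, -355, 0]) stool();
translate([241, 803, 0]) stool();
translate([-401, 224, 0]) stool();
translate([883, 224, 0]) stool();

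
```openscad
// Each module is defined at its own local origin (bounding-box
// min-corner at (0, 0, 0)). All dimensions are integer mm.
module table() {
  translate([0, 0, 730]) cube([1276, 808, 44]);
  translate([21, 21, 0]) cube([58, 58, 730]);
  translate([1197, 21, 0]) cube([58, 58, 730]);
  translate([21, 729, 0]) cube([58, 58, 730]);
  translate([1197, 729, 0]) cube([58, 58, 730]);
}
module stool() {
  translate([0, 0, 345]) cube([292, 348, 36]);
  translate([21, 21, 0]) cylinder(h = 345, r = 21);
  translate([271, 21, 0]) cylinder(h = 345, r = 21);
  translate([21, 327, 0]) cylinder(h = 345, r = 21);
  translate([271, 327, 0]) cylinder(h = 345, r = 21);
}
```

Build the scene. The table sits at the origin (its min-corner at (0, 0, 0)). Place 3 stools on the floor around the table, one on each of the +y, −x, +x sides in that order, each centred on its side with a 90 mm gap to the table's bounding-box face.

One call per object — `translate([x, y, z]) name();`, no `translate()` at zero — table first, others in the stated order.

table();
translate([492, 898, 0]) stool();
translate([-382, 230, 0]) stool();
translate([1366, 230, 0]) stool();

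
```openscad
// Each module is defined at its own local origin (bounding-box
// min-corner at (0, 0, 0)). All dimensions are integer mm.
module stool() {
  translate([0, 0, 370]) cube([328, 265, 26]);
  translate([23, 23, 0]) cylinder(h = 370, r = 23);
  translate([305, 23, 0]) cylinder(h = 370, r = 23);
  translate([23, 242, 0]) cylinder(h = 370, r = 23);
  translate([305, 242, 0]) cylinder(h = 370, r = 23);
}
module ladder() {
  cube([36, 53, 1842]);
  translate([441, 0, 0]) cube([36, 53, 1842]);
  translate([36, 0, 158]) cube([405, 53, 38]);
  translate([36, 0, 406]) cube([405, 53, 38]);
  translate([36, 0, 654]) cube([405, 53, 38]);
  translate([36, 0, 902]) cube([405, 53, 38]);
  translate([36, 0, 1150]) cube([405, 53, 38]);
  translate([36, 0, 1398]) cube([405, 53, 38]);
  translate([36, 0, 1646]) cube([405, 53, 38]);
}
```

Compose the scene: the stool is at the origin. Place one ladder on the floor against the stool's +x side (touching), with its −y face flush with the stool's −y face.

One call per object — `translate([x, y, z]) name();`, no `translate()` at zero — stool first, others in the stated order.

stool();
translate([328, 0, 0]) ladder();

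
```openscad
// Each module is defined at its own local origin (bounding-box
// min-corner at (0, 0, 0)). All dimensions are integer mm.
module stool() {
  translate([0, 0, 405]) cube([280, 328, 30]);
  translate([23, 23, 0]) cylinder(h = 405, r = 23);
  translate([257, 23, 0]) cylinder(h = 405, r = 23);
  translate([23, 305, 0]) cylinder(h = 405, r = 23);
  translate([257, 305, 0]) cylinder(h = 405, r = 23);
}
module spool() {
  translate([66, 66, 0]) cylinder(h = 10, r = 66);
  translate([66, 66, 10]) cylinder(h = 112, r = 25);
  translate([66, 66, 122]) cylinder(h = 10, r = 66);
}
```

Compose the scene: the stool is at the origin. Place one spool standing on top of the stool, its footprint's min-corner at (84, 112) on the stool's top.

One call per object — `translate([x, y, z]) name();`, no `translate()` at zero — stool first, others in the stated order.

stool();
translate([84, 112, 435]) spool();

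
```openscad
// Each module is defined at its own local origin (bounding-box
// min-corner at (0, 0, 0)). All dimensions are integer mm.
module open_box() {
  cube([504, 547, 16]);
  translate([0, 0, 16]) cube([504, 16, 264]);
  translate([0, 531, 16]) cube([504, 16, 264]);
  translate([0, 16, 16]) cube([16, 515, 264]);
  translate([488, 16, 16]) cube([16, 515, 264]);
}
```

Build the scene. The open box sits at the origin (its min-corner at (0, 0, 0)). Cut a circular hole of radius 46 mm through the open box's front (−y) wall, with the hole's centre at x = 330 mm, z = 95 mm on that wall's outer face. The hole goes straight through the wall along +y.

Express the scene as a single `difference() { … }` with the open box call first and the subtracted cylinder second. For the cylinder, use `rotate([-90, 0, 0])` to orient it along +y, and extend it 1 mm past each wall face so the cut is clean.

difference() {
  open_box();
  translate([330, -1, 95]) rotate([-90, 0, 0]) cylinder(h = 18, r = 46);
}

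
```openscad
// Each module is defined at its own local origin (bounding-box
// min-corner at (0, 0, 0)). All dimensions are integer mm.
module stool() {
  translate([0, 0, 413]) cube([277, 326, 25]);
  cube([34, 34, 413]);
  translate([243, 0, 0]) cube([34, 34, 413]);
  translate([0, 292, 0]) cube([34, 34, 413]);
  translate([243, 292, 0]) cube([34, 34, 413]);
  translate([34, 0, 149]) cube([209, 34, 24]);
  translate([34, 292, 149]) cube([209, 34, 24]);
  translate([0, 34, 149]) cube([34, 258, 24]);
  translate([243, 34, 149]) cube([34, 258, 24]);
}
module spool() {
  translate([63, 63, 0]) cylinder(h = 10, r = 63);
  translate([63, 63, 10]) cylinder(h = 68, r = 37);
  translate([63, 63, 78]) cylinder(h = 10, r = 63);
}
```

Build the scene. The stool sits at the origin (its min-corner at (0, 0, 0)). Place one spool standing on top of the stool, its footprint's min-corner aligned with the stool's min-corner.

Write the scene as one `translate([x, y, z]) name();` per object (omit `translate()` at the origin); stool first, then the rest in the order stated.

stool();
translate([0, 0, 438]) spool();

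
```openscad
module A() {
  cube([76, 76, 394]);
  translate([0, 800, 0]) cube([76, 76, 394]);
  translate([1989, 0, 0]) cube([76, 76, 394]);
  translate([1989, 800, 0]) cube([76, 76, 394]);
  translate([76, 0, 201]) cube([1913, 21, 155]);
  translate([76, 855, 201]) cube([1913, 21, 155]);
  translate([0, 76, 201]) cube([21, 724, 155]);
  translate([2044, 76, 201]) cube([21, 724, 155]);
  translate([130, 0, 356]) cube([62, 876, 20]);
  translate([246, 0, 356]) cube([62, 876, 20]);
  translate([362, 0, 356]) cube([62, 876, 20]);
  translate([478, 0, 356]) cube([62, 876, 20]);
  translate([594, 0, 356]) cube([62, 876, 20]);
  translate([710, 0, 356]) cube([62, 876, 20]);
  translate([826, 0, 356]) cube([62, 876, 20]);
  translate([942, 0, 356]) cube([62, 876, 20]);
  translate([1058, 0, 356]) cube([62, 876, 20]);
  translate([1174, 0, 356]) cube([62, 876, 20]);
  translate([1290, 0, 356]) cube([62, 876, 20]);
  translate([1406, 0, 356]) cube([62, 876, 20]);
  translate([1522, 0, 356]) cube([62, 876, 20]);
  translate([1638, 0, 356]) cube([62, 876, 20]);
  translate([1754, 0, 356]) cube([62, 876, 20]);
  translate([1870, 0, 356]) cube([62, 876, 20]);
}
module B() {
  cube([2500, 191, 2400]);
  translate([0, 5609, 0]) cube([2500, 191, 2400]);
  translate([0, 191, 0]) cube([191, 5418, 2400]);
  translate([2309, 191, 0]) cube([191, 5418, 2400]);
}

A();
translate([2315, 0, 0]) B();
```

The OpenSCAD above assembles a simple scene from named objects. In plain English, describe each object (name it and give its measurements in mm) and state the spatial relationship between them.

A is a bed frame 2065 mm long (x) by 876 mm wide (y). Four 76×76 mm corner posts, 394 mm tall, at the corners of the footprint. Four rails of 21 mm thickness and 155 mm height run between adjacent posts with their undersides at z = 201 mm, their outer faces flush with the outside of the frame (the two x-running rails run between the posts' inner faces; the two y-running rails run between the posts' inner faces). 16 slats, each 62 mm wide (x) and 20 mm thick, lie across the top of the two x-running rails, running the full 876 mm width of the frame in y; the slats are evenly spaced along x between the inner faces of the end posts with equal gaps (rounded down to the nearest mm) at the −x end and between each pair — any rounding remainder accumulates at the +x end.

B is the wall frame of a small rectangular building: four walls, each 2400 mm tall and 191 mm thick, enclosing a footprint 2500 mm (x) by 5800 mm (y) outside-to-outside, with no floor or roof. The front and back walls (the −y and +y sides) span the full width; the two side walls fit between them.

The house frame is on the floor beside the bed frame on its +x side.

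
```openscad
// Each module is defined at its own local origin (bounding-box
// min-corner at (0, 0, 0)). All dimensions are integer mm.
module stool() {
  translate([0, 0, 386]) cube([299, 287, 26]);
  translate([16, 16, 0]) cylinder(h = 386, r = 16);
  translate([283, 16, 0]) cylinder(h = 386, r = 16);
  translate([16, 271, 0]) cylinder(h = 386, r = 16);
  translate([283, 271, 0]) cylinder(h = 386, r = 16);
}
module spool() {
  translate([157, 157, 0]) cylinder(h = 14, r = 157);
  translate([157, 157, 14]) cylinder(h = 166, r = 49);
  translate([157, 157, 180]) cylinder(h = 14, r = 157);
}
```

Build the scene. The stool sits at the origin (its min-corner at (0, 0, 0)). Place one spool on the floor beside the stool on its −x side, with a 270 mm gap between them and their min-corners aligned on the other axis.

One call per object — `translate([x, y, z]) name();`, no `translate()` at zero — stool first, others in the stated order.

stool();
translate([-584, 0, 0]) spool();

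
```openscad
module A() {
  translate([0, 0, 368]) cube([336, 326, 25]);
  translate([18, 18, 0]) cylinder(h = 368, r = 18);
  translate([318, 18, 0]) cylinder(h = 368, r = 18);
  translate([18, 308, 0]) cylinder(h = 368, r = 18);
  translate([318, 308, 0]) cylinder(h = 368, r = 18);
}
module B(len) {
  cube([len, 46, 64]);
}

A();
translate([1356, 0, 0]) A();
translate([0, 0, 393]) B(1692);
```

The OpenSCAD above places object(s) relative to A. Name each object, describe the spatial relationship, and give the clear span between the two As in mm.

Second stool starts at x = 1356; first ends at x = 336; clear span = 1356 − 336 = 1020 mm.

A is a stool. B is a beam. A beam spans the tops of two stools. The clear span between the two stools is 1020 mm.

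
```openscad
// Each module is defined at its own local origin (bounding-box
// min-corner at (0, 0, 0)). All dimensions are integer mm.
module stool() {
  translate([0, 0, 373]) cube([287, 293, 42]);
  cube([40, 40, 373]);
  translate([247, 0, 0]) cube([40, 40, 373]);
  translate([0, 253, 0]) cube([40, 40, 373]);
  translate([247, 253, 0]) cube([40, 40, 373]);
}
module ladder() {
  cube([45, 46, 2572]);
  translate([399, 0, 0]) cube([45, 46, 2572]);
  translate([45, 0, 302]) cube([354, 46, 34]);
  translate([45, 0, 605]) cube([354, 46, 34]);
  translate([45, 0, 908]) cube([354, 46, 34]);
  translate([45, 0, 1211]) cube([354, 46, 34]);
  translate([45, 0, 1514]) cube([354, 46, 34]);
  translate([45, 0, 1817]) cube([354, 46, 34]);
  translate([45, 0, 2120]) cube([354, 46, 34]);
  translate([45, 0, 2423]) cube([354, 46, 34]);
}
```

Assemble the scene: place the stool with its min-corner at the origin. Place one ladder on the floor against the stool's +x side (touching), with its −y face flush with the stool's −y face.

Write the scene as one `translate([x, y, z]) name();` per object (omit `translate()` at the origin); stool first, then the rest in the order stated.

stool();
translate([287, 0, 0]) ladder();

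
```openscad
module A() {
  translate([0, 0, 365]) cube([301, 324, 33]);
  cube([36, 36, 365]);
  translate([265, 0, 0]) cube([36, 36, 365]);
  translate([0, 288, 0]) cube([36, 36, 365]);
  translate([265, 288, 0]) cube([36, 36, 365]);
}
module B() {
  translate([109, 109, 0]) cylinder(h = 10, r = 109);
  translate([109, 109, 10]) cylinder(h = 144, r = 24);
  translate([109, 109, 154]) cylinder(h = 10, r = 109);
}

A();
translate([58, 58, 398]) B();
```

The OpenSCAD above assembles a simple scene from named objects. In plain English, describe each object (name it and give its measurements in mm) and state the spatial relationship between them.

A is a four-legged stool. The seat is 301×324 mm, 33 mm thick, top at z = 398 mm. It stands on four square legs, each 36×36 mm in cross-section, from z = 0 to the seat underside, each flush with a corner of the seat.

B is a spool: two coaxial disc flanges of radius 109 mm and thickness 10 mm, joined by a core cylinder of radius 24 mm and height 144 mm. The lower flange rests on z = 0 and the three cylinders share a vertical axis.

The spool is on top of the stool.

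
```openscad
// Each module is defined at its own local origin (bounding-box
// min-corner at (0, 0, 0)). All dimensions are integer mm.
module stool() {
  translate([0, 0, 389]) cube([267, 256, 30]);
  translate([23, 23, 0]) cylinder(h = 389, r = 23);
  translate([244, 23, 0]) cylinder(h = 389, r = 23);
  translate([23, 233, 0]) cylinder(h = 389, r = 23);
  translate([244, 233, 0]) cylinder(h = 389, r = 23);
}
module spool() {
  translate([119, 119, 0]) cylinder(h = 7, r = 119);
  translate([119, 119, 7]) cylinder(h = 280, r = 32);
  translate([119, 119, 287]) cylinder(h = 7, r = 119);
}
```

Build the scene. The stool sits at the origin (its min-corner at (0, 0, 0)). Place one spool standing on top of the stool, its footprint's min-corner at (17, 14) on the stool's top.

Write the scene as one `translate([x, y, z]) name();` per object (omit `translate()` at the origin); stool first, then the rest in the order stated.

stool();
translate([17, 14, 419]) spool();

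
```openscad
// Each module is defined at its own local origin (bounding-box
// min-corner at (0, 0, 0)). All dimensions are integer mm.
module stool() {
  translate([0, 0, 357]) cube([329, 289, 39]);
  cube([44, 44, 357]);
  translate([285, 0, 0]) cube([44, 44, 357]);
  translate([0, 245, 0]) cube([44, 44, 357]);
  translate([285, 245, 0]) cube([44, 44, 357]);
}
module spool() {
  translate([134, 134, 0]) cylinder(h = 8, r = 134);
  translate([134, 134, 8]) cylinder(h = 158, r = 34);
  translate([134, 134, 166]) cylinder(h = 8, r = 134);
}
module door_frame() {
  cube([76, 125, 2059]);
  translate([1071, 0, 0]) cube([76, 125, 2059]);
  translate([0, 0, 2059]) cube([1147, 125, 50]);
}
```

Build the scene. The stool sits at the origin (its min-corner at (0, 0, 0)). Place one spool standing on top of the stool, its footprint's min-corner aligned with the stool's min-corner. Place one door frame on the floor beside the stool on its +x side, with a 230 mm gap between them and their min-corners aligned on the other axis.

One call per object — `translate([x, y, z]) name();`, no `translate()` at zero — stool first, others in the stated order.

stool();
translate([0, 0, 396]) spool();
translate([559, 0, 0]) door_frame();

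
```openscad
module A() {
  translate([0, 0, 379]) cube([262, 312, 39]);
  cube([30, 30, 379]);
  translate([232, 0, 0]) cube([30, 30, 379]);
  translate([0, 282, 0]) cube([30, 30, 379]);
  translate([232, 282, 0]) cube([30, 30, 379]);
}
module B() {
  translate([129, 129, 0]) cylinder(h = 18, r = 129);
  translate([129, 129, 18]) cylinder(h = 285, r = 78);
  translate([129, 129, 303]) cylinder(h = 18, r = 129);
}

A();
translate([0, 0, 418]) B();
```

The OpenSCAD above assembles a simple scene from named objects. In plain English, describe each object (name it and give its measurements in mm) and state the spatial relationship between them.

A is a four-legged stool. The seat is 262×312 mm, 39 mm thick, top at z = 418 mm. It stands on four square legs, each 30×30 mm in cross-section, from z = 0 to the seat underside, each flush with a corner of the seat.

B is a spool: two coaxial disc flanges of radius 129 mm and thickness 18 mm, joined by a core cylinder of radius 78 mm and height 285 mm. The lower flange rests on z = 0 and the three cylinders share a vertical axis.

The spool is on top of the stool.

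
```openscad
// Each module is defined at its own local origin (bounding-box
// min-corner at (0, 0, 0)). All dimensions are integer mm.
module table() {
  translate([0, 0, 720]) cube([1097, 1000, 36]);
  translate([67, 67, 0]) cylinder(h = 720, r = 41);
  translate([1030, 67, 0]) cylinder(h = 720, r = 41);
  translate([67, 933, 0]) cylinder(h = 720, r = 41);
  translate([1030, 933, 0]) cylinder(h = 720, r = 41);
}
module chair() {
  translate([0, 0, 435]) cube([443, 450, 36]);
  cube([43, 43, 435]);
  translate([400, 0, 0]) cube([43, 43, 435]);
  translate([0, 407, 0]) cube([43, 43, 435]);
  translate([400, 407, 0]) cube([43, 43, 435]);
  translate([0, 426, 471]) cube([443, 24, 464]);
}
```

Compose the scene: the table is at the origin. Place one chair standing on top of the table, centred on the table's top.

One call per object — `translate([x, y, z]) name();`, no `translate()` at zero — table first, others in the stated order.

table();
translate([327, 275, 756]) chair();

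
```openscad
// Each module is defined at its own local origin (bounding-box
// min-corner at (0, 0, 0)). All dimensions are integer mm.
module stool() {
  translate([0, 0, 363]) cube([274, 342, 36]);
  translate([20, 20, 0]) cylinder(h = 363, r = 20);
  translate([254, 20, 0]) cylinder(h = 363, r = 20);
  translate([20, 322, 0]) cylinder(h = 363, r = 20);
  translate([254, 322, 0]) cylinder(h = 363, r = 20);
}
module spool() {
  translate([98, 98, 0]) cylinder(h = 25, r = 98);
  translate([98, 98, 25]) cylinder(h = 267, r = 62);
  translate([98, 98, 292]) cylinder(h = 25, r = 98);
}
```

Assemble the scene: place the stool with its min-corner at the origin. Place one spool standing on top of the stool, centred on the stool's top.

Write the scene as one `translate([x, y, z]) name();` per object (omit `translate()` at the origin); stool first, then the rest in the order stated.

stool();
translate([39, 73, 399]) spool();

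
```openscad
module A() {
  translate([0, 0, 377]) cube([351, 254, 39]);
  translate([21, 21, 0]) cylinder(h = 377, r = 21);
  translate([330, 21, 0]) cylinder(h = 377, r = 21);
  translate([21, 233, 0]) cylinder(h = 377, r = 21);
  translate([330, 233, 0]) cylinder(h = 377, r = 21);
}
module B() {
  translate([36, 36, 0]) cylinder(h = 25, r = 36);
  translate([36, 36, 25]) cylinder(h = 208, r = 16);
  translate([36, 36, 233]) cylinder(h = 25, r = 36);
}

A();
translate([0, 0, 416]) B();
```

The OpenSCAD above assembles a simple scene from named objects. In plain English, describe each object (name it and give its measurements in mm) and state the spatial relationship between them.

A is a four-legged stool. The seat is 351×254 mm, 39 mm thick, top at z = 416 mm. It stands on four round legs, each 42 mm in diameter, from z = 0 to the seat underside, each leg's axis is inset half a diameter from the nearest pair of seat edges (so the leg's bounding box is flush with the corner).

B is a spool: two coaxial disc flanges of radius 36 mm and thickness 25 mm, joined by a core cylinder of radius 16 mm and height 208 mm. The lower flange rests on z = 0 and the three cylinders share a vertical axis.

The spool is on top of the stool.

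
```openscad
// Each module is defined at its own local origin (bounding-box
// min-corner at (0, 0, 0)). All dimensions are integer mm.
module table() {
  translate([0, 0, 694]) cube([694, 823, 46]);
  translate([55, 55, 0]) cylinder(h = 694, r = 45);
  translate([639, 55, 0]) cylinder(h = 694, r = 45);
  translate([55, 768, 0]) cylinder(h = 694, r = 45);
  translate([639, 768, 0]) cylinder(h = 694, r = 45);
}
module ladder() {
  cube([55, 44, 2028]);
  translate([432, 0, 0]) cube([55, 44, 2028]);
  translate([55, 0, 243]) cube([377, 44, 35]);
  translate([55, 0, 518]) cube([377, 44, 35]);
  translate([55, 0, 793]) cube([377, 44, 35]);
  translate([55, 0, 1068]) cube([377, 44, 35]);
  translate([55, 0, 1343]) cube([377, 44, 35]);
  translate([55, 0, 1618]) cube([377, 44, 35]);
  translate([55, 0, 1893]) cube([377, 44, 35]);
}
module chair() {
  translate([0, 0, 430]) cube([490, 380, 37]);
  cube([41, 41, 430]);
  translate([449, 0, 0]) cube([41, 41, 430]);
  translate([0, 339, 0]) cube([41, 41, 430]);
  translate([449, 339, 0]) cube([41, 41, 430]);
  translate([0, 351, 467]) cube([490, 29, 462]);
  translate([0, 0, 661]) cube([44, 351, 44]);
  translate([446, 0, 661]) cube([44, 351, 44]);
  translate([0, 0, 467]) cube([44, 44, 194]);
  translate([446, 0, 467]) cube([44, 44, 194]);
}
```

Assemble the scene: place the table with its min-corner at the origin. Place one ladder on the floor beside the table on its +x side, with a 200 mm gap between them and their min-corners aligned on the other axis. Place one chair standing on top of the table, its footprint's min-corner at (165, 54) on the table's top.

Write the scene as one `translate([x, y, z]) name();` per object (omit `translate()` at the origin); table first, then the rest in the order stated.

table();
translate([894, 0, 0]) ladder();
translate([165, 54, 740]) chair();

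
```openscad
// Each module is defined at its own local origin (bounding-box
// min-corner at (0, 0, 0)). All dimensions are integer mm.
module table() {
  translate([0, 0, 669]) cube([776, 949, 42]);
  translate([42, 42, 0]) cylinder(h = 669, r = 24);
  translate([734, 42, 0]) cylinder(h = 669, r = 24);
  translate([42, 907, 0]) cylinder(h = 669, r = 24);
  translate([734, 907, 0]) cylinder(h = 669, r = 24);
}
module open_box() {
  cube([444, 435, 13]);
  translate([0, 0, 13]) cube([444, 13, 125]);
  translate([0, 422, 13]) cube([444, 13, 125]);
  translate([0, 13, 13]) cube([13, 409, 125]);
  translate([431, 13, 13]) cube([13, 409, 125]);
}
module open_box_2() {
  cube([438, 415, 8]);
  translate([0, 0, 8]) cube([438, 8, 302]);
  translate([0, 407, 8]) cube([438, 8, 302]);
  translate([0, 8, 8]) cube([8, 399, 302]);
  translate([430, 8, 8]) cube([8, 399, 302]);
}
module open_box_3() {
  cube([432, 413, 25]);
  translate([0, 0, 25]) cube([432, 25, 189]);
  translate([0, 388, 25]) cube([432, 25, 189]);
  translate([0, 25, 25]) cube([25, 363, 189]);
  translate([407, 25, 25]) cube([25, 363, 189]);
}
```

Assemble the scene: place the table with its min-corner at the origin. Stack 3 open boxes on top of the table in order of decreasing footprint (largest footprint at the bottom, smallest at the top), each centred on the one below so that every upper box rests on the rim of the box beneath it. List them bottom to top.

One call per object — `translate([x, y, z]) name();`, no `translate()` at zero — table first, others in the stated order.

table();
translate([166, 257, 711]) open_box();
translate([169, 267, 849]) open_box_2();
translate([172, 268, 1159]) open_box_3();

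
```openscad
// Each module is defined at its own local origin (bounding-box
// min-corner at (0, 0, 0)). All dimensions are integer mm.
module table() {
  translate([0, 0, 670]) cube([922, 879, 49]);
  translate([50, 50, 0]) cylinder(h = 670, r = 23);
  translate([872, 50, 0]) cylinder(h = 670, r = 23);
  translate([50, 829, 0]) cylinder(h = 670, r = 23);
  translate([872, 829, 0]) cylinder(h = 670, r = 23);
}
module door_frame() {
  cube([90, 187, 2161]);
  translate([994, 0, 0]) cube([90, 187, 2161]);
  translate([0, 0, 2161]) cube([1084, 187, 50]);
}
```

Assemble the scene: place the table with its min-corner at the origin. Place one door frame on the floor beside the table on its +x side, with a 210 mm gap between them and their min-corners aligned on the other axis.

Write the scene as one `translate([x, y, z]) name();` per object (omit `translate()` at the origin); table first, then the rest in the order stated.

table();
translate([1132, 0, 0]) door_frame();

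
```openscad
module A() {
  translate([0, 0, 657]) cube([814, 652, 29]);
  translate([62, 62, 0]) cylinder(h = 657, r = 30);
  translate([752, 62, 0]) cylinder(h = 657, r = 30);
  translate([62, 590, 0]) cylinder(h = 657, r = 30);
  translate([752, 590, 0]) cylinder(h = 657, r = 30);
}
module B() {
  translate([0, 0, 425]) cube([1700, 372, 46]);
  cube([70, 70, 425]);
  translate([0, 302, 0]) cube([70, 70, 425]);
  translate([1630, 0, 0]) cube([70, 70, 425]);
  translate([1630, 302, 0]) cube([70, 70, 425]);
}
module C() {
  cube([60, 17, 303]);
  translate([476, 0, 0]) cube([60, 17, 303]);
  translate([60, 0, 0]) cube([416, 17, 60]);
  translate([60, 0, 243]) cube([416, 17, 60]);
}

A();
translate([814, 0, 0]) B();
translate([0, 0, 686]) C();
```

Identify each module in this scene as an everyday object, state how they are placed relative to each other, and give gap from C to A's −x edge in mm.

The picture frame's min-x is at 0; the table's min-x is 0; gap = 0 mm.

A is a table. B is a bench. C is a picture frame. The bench is against the table's +x side, with their −y faces flush. The picture frame is on top of the table. The gap from the picture frame to the table's −x edge is 0 mm.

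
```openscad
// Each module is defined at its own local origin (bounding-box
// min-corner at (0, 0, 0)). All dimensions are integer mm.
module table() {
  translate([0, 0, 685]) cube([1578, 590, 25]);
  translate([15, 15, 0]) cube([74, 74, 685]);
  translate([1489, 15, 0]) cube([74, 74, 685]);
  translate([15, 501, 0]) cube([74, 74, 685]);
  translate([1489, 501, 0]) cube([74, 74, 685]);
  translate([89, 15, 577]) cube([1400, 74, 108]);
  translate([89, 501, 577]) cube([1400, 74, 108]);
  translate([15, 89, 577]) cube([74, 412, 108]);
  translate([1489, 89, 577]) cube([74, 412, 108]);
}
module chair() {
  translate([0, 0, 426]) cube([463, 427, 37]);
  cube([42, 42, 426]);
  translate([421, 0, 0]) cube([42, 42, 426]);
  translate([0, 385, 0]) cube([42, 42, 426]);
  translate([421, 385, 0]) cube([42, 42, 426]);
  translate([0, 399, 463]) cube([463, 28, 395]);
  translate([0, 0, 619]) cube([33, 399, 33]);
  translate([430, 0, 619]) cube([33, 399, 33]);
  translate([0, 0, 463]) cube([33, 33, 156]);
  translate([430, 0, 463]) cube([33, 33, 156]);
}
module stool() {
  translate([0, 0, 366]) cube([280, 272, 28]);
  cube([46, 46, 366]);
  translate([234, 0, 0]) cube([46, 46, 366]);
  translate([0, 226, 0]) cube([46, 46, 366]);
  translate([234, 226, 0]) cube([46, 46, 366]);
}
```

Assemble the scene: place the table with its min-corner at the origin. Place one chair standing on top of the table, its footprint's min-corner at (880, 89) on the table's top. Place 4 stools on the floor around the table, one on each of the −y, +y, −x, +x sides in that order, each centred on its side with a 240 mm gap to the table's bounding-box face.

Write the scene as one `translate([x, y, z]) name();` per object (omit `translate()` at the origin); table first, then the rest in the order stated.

table();
translate([880, 89, 710]) chair();
translate([649, -512, 0]) stool();
translate([649, 830, 0]) stool();
translate([-520, 159, 0]) stool();
translate([1818, 159, 0]) stool();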